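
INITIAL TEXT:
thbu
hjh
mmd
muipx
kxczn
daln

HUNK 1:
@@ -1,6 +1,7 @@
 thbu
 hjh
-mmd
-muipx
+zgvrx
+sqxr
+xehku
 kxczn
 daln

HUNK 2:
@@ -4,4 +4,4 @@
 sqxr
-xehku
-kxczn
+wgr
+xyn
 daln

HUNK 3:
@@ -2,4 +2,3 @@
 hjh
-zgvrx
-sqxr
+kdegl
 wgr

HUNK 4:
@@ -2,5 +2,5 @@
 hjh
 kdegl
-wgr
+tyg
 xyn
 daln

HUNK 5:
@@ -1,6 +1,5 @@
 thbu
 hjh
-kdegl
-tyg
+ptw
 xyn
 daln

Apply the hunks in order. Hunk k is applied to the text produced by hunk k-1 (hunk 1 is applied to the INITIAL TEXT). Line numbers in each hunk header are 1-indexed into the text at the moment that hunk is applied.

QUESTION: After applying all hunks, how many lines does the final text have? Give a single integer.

Answer: 5

Derivation:
Hunk 1: at line 1 remove [mmd,muipx] add [zgvrx,sqxr,xehku] -> 7 lines: thbu hjh zgvrx sqxr xehku kxczn daln
Hunk 2: at line 4 remove [xehku,kxczn] add [wgr,xyn] -> 7 lines: thbu hjh zgvrx sqxr wgr xyn daln
Hunk 3: at line 2 remove [zgvrx,sqxr] add [kdegl] -> 6 lines: thbu hjh kdegl wgr xyn daln
Hunk 4: at line 2 remove [wgr] add [tyg] -> 6 lines: thbu hjh kdegl tyg xyn daln
Hunk 5: at line 1 remove [kdegl,tyg] add [ptw] -> 5 lines: thbu hjh ptw xyn daln
Final line count: 5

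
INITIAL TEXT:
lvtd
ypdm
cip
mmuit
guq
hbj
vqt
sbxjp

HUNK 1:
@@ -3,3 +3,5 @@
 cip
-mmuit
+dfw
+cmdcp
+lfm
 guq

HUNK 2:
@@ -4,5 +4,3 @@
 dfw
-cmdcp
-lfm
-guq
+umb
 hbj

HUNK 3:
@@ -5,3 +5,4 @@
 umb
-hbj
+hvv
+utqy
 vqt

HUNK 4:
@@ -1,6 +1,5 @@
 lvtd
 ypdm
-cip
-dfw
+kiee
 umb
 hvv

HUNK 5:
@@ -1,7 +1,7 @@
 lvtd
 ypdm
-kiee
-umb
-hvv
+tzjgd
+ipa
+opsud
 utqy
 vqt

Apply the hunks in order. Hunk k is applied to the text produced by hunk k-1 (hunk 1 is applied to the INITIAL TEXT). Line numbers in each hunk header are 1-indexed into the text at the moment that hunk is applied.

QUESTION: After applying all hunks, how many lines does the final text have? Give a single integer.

Hunk 1: at line 3 remove [mmuit] add [dfw,cmdcp,lfm] -> 10 lines: lvtd ypdm cip dfw cmdcp lfm guq hbj vqt sbxjp
Hunk 2: at line 4 remove [cmdcp,lfm,guq] add [umb] -> 8 lines: lvtd ypdm cip dfw umb hbj vqt sbxjp
Hunk 3: at line 5 remove [hbj] add [hvv,utqy] -> 9 lines: lvtd ypdm cip dfw umb hvv utqy vqt sbxjp
Hunk 4: at line 1 remove [cip,dfw] add [kiee] -> 8 lines: lvtd ypdm kiee umb hvv utqy vqt sbxjp
Hunk 5: at line 1 remove [kiee,umb,hvv] add [tzjgd,ipa,opsud] -> 8 lines: lvtd ypdm tzjgd ipa opsud utqy vqt sbxjp
Final line count: 8

Answer: 8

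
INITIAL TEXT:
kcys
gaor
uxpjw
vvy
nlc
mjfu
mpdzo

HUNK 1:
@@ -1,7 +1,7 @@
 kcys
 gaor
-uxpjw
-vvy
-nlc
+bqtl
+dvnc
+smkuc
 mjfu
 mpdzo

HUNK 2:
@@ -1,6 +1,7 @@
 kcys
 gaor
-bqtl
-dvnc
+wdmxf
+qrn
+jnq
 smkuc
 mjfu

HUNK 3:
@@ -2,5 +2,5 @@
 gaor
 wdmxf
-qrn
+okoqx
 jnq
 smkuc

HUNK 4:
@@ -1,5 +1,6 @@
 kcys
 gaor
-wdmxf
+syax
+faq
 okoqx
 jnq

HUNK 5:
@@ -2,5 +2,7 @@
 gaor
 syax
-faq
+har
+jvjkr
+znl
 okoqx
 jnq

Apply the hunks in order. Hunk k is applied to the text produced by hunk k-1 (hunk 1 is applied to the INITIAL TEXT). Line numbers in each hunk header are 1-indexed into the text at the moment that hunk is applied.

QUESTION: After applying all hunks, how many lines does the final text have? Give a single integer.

Answer: 11

Derivation:
Hunk 1: at line 1 remove [uxpjw,vvy,nlc] add [bqtl,dvnc,smkuc] -> 7 lines: kcys gaor bqtl dvnc smkuc mjfu mpdzo
Hunk 2: at line 1 remove [bqtl,dvnc] add [wdmxf,qrn,jnq] -> 8 lines: kcys gaor wdmxf qrn jnq smkuc mjfu mpdzo
Hunk 3: at line 2 remove [qrn] add [okoqx] -> 8 lines: kcys gaor wdmxf okoqx jnq smkuc mjfu mpdzo
Hunk 4: at line 1 remove [wdmxf] add [syax,faq] -> 9 lines: kcys gaor syax faq okoqx jnq smkuc mjfu mpdzo
Hunk 5: at line 2 remove [faq] add [har,jvjkr,znl] -> 11 lines: kcys gaor syax har jvjkr znl okoqx jnq smkuc mjfu mpdzo
Final line count: 11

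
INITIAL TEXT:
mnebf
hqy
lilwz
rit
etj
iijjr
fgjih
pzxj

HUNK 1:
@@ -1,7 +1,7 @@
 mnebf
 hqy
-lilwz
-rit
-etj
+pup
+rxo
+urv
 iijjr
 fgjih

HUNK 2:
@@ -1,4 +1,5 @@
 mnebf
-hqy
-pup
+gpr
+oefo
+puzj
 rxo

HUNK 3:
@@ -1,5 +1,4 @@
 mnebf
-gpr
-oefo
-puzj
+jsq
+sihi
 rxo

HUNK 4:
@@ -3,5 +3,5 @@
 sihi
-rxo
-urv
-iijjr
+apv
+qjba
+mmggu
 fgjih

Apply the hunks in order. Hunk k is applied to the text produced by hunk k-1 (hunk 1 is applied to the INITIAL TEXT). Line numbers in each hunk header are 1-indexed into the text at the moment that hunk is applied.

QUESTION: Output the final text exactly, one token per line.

Hunk 1: at line 1 remove [lilwz,rit,etj] add [pup,rxo,urv] -> 8 lines: mnebf hqy pup rxo urv iijjr fgjih pzxj
Hunk 2: at line 1 remove [hqy,pup] add [gpr,oefo,puzj] -> 9 lines: mnebf gpr oefo puzj rxo urv iijjr fgjih pzxj
Hunk 3: at line 1 remove [gpr,oefo,puzj] add [jsq,sihi] -> 8 lines: mnebf jsq sihi rxo urv iijjr fgjih pzxj
Hunk 4: at line 3 remove [rxo,urv,iijjr] add [apv,qjba,mmggu] -> 8 lines: mnebf jsq sihi apv qjba mmggu fgjih pzxj

Answer: mnebf
jsq
sihi
apv
qjba
mmggu
fgjih
pzxj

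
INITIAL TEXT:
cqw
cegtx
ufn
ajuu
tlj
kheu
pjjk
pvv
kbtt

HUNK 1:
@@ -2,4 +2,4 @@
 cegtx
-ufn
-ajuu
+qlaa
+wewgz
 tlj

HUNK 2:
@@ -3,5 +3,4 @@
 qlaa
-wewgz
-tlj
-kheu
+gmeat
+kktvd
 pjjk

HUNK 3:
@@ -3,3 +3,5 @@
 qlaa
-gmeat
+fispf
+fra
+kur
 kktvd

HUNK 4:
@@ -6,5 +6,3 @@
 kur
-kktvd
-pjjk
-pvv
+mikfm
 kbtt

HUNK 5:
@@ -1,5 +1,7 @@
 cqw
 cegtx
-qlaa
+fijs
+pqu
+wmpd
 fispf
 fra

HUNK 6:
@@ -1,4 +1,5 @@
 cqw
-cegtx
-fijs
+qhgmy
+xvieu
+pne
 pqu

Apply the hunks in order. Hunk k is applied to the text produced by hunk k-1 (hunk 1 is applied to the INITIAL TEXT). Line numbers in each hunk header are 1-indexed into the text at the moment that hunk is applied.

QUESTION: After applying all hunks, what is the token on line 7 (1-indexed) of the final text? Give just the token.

Hunk 1: at line 2 remove [ufn,ajuu] add [qlaa,wewgz] -> 9 lines: cqw cegtx qlaa wewgz tlj kheu pjjk pvv kbtt
Hunk 2: at line 3 remove [wewgz,tlj,kheu] add [gmeat,kktvd] -> 8 lines: cqw cegtx qlaa gmeat kktvd pjjk pvv kbtt
Hunk 3: at line 3 remove [gmeat] add [fispf,fra,kur] -> 10 lines: cqw cegtx qlaa fispf fra kur kktvd pjjk pvv kbtt
Hunk 4: at line 6 remove [kktvd,pjjk,pvv] add [mikfm] -> 8 lines: cqw cegtx qlaa fispf fra kur mikfm kbtt
Hunk 5: at line 1 remove [qlaa] add [fijs,pqu,wmpd] -> 10 lines: cqw cegtx fijs pqu wmpd fispf fra kur mikfm kbtt
Hunk 6: at line 1 remove [cegtx,fijs] add [qhgmy,xvieu,pne] -> 11 lines: cqw qhgmy xvieu pne pqu wmpd fispf fra kur mikfm kbtt
Final line 7: fispf

Answer: fispf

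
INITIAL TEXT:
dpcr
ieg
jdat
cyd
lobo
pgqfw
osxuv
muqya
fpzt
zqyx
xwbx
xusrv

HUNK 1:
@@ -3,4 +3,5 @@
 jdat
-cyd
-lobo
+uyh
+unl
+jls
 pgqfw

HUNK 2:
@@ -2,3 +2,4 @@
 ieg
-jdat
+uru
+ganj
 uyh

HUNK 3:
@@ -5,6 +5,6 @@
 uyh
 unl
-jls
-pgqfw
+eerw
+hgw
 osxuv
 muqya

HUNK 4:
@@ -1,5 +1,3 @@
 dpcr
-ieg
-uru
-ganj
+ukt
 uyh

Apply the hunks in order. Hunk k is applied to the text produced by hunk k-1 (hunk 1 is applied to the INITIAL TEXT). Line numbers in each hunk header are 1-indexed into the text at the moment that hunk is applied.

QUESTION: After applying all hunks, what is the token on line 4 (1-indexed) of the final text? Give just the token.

Answer: unl

Derivation:
Hunk 1: at line 3 remove [cyd,lobo] add [uyh,unl,jls] -> 13 lines: dpcr ieg jdat uyh unl jls pgqfw osxuv muqya fpzt zqyx xwbx xusrv
Hunk 2: at line 2 remove [jdat] add [uru,ganj] -> 14 lines: dpcr ieg uru ganj uyh unl jls pgqfw osxuv muqya fpzt zqyx xwbx xusrv
Hunk 3: at line 5 remove [jls,pgqfw] add [eerw,hgw] -> 14 lines: dpcr ieg uru ganj uyh unl eerw hgw osxuv muqya fpzt zqyx xwbx xusrv
Hunk 4: at line 1 remove [ieg,uru,ganj] add [ukt] -> 12 lines: dpcr ukt uyh unl eerw hgw osxuv muqya fpzt zqyx xwbx xusrv
Final line 4: unl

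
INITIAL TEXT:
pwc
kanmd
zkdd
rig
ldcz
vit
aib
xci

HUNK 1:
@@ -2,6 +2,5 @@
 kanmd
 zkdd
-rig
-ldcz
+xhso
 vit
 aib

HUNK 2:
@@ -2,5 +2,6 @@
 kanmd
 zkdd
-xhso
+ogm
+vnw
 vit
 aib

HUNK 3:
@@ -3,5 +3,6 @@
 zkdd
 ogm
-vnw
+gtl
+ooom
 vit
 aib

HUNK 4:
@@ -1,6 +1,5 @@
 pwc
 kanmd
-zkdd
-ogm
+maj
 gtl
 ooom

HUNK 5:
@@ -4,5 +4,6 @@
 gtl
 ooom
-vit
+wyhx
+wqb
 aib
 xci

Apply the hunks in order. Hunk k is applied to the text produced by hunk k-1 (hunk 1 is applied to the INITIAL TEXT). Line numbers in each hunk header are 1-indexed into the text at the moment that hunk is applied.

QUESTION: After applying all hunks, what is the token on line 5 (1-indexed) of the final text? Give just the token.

Hunk 1: at line 2 remove [rig,ldcz] add [xhso] -> 7 lines: pwc kanmd zkdd xhso vit aib xci
Hunk 2: at line 2 remove [xhso] add [ogm,vnw] -> 8 lines: pwc kanmd zkdd ogm vnw vit aib xci
Hunk 3: at line 3 remove [vnw] add [gtl,ooom] -> 9 lines: pwc kanmd zkdd ogm gtl ooom vit aib xci
Hunk 4: at line 1 remove [zkdd,ogm] add [maj] -> 8 lines: pwc kanmd maj gtl ooom vit aib xci
Hunk 5: at line 4 remove [vit] add [wyhx,wqb] -> 9 lines: pwc kanmd maj gtl ooom wyhx wqb aib xci
Final line 5: ooom

Answer: ooom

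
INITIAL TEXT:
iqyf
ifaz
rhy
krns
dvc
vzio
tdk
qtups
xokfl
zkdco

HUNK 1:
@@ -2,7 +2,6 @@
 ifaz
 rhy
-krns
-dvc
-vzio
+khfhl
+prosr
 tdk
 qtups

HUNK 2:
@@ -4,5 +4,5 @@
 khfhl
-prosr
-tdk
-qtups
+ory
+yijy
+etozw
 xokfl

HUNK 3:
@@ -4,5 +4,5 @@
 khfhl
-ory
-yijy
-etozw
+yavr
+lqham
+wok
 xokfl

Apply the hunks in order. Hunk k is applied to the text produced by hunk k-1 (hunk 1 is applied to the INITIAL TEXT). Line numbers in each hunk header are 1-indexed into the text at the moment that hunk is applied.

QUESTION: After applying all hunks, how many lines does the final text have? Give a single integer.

Answer: 9

Derivation:
Hunk 1: at line 2 remove [krns,dvc,vzio] add [khfhl,prosr] -> 9 lines: iqyf ifaz rhy khfhl prosr tdk qtups xokfl zkdco
Hunk 2: at line 4 remove [prosr,tdk,qtups] add [ory,yijy,etozw] -> 9 lines: iqyf ifaz rhy khfhl ory yijy etozw xokfl zkdco
Hunk 3: at line 4 remove [ory,yijy,etozw] add [yavr,lqham,wok] -> 9 lines: iqyf ifaz rhy khfhl yavr lqham wok xokfl zkdco
Final line count: 9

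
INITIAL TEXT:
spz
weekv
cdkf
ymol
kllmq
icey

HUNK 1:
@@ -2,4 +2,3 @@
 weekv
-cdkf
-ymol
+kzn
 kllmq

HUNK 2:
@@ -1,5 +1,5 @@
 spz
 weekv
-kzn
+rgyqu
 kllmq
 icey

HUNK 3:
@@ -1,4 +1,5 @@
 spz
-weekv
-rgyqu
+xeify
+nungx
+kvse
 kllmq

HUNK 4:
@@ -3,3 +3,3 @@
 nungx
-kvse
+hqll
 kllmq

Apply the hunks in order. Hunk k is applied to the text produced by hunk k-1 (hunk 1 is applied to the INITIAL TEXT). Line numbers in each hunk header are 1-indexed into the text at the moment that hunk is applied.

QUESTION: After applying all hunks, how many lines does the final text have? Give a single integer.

Answer: 6

Derivation:
Hunk 1: at line 2 remove [cdkf,ymol] add [kzn] -> 5 lines: spz weekv kzn kllmq icey
Hunk 2: at line 1 remove [kzn] add [rgyqu] -> 5 lines: spz weekv rgyqu kllmq icey
Hunk 3: at line 1 remove [weekv,rgyqu] add [xeify,nungx,kvse] -> 6 lines: spz xeify nungx kvse kllmq icey
Hunk 4: at line 3 remove [kvse] add [hqll] -> 6 lines: spz xeify nungx hqll kllmq icey
Final line count: 6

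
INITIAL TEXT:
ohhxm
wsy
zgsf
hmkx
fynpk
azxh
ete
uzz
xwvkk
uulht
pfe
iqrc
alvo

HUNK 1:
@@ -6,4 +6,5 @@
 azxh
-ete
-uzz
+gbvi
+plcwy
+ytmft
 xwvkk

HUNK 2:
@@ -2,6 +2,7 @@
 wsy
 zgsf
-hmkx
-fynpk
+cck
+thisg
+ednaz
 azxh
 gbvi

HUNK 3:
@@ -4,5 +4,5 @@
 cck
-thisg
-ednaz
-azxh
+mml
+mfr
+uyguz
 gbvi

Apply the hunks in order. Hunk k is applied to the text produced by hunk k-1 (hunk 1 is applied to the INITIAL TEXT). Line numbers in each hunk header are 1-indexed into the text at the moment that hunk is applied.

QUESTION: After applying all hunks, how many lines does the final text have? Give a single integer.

Hunk 1: at line 6 remove [ete,uzz] add [gbvi,plcwy,ytmft] -> 14 lines: ohhxm wsy zgsf hmkx fynpk azxh gbvi plcwy ytmft xwvkk uulht pfe iqrc alvo
Hunk 2: at line 2 remove [hmkx,fynpk] add [cck,thisg,ednaz] -> 15 lines: ohhxm wsy zgsf cck thisg ednaz azxh gbvi plcwy ytmft xwvkk uulht pfe iqrc alvo
Hunk 3: at line 4 remove [thisg,ednaz,azxh] add [mml,mfr,uyguz] -> 15 lines: ohhxm wsy zgsf cck mml mfr uyguz gbvi plcwy ytmft xwvkk uulht pfe iqrc alvo
Final line count: 15

Answer: 15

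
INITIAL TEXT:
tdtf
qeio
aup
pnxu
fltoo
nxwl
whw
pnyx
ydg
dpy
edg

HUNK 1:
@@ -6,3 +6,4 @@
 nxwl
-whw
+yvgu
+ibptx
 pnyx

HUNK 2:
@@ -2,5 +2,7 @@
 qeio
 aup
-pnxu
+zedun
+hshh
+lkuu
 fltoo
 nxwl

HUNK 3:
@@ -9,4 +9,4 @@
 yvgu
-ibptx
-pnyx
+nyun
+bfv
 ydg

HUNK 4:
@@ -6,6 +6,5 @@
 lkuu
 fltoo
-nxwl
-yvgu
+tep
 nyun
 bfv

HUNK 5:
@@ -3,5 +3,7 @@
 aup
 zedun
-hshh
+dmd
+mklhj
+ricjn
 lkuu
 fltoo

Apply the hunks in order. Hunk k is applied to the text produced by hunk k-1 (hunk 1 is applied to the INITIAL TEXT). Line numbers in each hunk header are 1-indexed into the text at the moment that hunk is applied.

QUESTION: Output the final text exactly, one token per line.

Answer: tdtf
qeio
aup
zedun
dmd
mklhj
ricjn
lkuu
fltoo
tep
nyun
bfv
ydg
dpy
edg

Derivation:
Hunk 1: at line 6 remove [whw] add [yvgu,ibptx] -> 12 lines: tdtf qeio aup pnxu fltoo nxwl yvgu ibptx pnyx ydg dpy edg
Hunk 2: at line 2 remove [pnxu] add [zedun,hshh,lkuu] -> 14 lines: tdtf qeio aup zedun hshh lkuu fltoo nxwl yvgu ibptx pnyx ydg dpy edg
Hunk 3: at line 9 remove [ibptx,pnyx] add [nyun,bfv] -> 14 lines: tdtf qeio aup zedun hshh lkuu fltoo nxwl yvgu nyun bfv ydg dpy edg
Hunk 4: at line 6 remove [nxwl,yvgu] add [tep] -> 13 lines: tdtf qeio aup zedun hshh lkuu fltoo tep nyun bfv ydg dpy edg
Hunk 5: at line 3 remove [hshh] add [dmd,mklhj,ricjn] -> 15 lines: tdtf qeio aup zedun dmd mklhj ricjn lkuu fltoo tep nyun bfv ydg dpy edg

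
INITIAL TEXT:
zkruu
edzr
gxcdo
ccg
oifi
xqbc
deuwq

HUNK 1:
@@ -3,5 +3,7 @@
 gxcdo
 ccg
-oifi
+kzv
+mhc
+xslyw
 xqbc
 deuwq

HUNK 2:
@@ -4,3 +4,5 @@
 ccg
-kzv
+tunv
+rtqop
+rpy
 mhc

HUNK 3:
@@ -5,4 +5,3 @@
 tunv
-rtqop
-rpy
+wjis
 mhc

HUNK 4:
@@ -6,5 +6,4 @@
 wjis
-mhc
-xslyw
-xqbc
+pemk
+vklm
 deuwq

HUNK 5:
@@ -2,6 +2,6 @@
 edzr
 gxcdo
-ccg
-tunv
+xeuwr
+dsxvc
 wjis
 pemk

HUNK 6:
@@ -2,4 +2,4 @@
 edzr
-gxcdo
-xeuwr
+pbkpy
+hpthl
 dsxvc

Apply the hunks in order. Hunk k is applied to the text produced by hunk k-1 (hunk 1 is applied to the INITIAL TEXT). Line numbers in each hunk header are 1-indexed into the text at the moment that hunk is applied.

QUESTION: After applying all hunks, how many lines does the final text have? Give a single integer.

Answer: 9

Derivation:
Hunk 1: at line 3 remove [oifi] add [kzv,mhc,xslyw] -> 9 lines: zkruu edzr gxcdo ccg kzv mhc xslyw xqbc deuwq
Hunk 2: at line 4 remove [kzv] add [tunv,rtqop,rpy] -> 11 lines: zkruu edzr gxcdo ccg tunv rtqop rpy mhc xslyw xqbc deuwq
Hunk 3: at line 5 remove [rtqop,rpy] add [wjis] -> 10 lines: zkruu edzr gxcdo ccg tunv wjis mhc xslyw xqbc deuwq
Hunk 4: at line 6 remove [mhc,xslyw,xqbc] add [pemk,vklm] -> 9 lines: zkruu edzr gxcdo ccg tunv wjis pemk vklm deuwq
Hunk 5: at line 2 remove [ccg,tunv] add [xeuwr,dsxvc] -> 9 lines: zkruu edzr gxcdo xeuwr dsxvc wjis pemk vklm deuwq
Hunk 6: at line 2 remove [gxcdo,xeuwr] add [pbkpy,hpthl] -> 9 lines: zkruu edzr pbkpy hpthl dsxvc wjis pemk vklm deuwq
Final line count: 9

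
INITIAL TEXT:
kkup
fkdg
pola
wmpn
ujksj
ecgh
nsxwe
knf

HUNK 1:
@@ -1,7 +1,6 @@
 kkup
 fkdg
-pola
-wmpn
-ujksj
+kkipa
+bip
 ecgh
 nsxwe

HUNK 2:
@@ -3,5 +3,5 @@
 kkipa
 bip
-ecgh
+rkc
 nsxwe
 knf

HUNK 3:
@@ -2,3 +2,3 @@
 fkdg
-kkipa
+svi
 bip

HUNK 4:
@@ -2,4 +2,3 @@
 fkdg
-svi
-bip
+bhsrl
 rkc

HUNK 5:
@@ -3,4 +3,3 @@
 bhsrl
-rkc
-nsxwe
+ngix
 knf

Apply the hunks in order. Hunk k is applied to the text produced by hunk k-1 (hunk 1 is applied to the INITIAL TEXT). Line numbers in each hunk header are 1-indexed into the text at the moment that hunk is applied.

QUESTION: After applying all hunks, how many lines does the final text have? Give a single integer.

Answer: 5

Derivation:
Hunk 1: at line 1 remove [pola,wmpn,ujksj] add [kkipa,bip] -> 7 lines: kkup fkdg kkipa bip ecgh nsxwe knf
Hunk 2: at line 3 remove [ecgh] add [rkc] -> 7 lines: kkup fkdg kkipa bip rkc nsxwe knf
Hunk 3: at line 2 remove [kkipa] add [svi] -> 7 lines: kkup fkdg svi bip rkc nsxwe knf
Hunk 4: at line 2 remove [svi,bip] add [bhsrl] -> 6 lines: kkup fkdg bhsrl rkc nsxwe knf
Hunk 5: at line 3 remove [rkc,nsxwe] add [ngix] -> 5 lines: kkup fkdg bhsrl ngix knf
Final line count: 5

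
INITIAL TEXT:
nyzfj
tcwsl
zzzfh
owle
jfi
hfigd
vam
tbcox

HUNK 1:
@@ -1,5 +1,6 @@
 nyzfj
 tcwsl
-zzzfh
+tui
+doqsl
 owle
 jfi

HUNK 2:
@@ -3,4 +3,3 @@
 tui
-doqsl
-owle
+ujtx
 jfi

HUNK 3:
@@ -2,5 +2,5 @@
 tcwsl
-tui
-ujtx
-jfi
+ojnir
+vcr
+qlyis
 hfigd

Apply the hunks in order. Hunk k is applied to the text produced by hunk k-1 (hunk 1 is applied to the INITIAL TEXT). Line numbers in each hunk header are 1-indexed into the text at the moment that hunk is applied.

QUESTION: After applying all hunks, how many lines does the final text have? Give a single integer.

Hunk 1: at line 1 remove [zzzfh] add [tui,doqsl] -> 9 lines: nyzfj tcwsl tui doqsl owle jfi hfigd vam tbcox
Hunk 2: at line 3 remove [doqsl,owle] add [ujtx] -> 8 lines: nyzfj tcwsl tui ujtx jfi hfigd vam tbcox
Hunk 3: at line 2 remove [tui,ujtx,jfi] add [ojnir,vcr,qlyis] -> 8 lines: nyzfj tcwsl ojnir vcr qlyis hfigd vam tbcox
Final line count: 8

Answer: 8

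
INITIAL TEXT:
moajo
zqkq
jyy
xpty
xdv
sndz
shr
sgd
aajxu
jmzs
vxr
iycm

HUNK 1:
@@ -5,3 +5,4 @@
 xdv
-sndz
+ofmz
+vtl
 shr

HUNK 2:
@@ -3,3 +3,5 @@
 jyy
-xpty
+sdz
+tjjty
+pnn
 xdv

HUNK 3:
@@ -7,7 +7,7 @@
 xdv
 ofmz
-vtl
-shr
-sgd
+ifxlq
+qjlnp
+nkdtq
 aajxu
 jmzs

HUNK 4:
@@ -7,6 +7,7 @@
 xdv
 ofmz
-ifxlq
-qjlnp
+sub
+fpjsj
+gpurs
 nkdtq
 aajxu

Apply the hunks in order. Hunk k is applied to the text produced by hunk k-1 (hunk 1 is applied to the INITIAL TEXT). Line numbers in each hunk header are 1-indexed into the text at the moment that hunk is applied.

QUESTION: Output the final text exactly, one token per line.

Hunk 1: at line 5 remove [sndz] add [ofmz,vtl] -> 13 lines: moajo zqkq jyy xpty xdv ofmz vtl shr sgd aajxu jmzs vxr iycm
Hunk 2: at line 3 remove [xpty] add [sdz,tjjty,pnn] -> 15 lines: moajo zqkq jyy sdz tjjty pnn xdv ofmz vtl shr sgd aajxu jmzs vxr iycm
Hunk 3: at line 7 remove [vtl,shr,sgd] add [ifxlq,qjlnp,nkdtq] -> 15 lines: moajo zqkq jyy sdz tjjty pnn xdv ofmz ifxlq qjlnp nkdtq aajxu jmzs vxr iycm
Hunk 4: at line 7 remove [ifxlq,qjlnp] add [sub,fpjsj,gpurs] -> 16 lines: moajo zqkq jyy sdz tjjty pnn xdv ofmz sub fpjsj gpurs nkdtq aajxu jmzs vxr iycm

Answer: moajo
zqkq
jyy
sdz
tjjty
pnn
xdv
ofmz
sub
fpjsj
gpurs
nkdtq
aajxu
jmzs
vxr
iycm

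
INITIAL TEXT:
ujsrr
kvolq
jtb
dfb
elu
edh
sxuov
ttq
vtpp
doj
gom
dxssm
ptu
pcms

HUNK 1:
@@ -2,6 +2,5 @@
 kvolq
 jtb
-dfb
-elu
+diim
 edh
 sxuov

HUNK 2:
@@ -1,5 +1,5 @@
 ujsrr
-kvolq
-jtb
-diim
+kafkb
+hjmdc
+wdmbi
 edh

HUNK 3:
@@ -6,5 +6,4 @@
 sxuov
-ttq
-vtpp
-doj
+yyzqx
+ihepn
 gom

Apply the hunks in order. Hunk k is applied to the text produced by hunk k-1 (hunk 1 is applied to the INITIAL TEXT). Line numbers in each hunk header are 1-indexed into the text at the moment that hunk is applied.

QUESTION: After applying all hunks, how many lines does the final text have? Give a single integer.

Answer: 12

Derivation:
Hunk 1: at line 2 remove [dfb,elu] add [diim] -> 13 lines: ujsrr kvolq jtb diim edh sxuov ttq vtpp doj gom dxssm ptu pcms
Hunk 2: at line 1 remove [kvolq,jtb,diim] add [kafkb,hjmdc,wdmbi] -> 13 lines: ujsrr kafkb hjmdc wdmbi edh sxuov ttq vtpp doj gom dxssm ptu pcms
Hunk 3: at line 6 remove [ttq,vtpp,doj] add [yyzqx,ihepn] -> 12 lines: ujsrr kafkb hjmdc wdmbi edh sxuov yyzqx ihepn gom dxssm ptu pcms
Final line count: 12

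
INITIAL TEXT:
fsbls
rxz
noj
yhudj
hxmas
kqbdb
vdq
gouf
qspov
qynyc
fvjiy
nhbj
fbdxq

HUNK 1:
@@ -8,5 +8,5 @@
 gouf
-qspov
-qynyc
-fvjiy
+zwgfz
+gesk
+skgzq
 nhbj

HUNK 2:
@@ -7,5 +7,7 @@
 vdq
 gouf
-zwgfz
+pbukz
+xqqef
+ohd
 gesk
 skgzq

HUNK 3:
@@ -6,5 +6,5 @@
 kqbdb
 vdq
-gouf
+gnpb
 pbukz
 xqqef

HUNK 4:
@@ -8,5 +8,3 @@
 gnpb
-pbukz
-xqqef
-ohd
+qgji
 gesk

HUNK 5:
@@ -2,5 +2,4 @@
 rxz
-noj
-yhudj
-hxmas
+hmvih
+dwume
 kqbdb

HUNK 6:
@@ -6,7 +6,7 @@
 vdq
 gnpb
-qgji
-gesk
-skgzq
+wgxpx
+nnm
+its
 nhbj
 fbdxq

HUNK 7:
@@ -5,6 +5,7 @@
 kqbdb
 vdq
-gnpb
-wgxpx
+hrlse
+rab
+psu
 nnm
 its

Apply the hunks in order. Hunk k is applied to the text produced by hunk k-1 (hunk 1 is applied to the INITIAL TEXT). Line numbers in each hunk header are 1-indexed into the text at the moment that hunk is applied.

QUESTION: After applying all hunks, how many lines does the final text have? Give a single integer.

Answer: 13

Derivation:
Hunk 1: at line 8 remove [qspov,qynyc,fvjiy] add [zwgfz,gesk,skgzq] -> 13 lines: fsbls rxz noj yhudj hxmas kqbdb vdq gouf zwgfz gesk skgzq nhbj fbdxq
Hunk 2: at line 7 remove [zwgfz] add [pbukz,xqqef,ohd] -> 15 lines: fsbls rxz noj yhudj hxmas kqbdb vdq gouf pbukz xqqef ohd gesk skgzq nhbj fbdxq
Hunk 3: at line 6 remove [gouf] add [gnpb] -> 15 lines: fsbls rxz noj yhudj hxmas kqbdb vdq gnpb pbukz xqqef ohd gesk skgzq nhbj fbdxq
Hunk 4: at line 8 remove [pbukz,xqqef,ohd] add [qgji] -> 13 lines: fsbls rxz noj yhudj hxmas kqbdb vdq gnpb qgji gesk skgzq nhbj fbdxq
Hunk 5: at line 2 remove [noj,yhudj,hxmas] add [hmvih,dwume] -> 12 lines: fsbls rxz hmvih dwume kqbdb vdq gnpb qgji gesk skgzq nhbj fbdxq
Hunk 6: at line 6 remove [qgji,gesk,skgzq] add [wgxpx,nnm,its] -> 12 lines: fsbls rxz hmvih dwume kqbdb vdq gnpb wgxpx nnm its nhbj fbdxq
Hunk 7: at line 5 remove [gnpb,wgxpx] add [hrlse,rab,psu] -> 13 lines: fsbls rxz hmvih dwume kqbdb vdq hrlse rab psu nnm its nhbj fbdxq
Final line count: 13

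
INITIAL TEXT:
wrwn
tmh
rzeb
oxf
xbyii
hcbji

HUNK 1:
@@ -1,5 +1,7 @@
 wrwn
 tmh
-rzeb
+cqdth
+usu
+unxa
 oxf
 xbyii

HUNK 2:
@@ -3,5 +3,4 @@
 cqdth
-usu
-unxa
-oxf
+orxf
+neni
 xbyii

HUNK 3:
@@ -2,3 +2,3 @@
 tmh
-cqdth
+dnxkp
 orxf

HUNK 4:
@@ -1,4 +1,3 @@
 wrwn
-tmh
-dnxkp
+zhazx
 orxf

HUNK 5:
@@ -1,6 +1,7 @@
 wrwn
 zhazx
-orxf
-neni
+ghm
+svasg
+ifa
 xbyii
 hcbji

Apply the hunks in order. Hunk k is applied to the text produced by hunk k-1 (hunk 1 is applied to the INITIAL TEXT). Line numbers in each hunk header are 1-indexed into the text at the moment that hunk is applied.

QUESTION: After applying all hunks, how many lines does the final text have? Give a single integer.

Hunk 1: at line 1 remove [rzeb] add [cqdth,usu,unxa] -> 8 lines: wrwn tmh cqdth usu unxa oxf xbyii hcbji
Hunk 2: at line 3 remove [usu,unxa,oxf] add [orxf,neni] -> 7 lines: wrwn tmh cqdth orxf neni xbyii hcbji
Hunk 3: at line 2 remove [cqdth] add [dnxkp] -> 7 lines: wrwn tmh dnxkp orxf neni xbyii hcbji
Hunk 4: at line 1 remove [tmh,dnxkp] add [zhazx] -> 6 lines: wrwn zhazx orxf neni xbyii hcbji
Hunk 5: at line 1 remove [orxf,neni] add [ghm,svasg,ifa] -> 7 lines: wrwn zhazx ghm svasg ifa xbyii hcbji
Final line count: 7

Answer: 7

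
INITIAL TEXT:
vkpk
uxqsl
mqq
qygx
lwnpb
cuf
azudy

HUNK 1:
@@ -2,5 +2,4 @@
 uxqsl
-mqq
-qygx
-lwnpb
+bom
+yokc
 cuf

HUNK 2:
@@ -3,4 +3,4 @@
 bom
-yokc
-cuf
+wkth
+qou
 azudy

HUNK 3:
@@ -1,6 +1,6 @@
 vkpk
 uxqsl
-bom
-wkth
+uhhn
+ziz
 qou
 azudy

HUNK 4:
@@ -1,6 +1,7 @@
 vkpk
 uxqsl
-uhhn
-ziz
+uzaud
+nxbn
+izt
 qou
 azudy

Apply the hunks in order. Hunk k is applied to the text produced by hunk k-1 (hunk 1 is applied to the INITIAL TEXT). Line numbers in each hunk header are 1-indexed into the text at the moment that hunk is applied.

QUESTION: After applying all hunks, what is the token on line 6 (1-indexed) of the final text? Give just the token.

Hunk 1: at line 2 remove [mqq,qygx,lwnpb] add [bom,yokc] -> 6 lines: vkpk uxqsl bom yokc cuf azudy
Hunk 2: at line 3 remove [yokc,cuf] add [wkth,qou] -> 6 lines: vkpk uxqsl bom wkth qou azudy
Hunk 3: at line 1 remove [bom,wkth] add [uhhn,ziz] -> 6 lines: vkpk uxqsl uhhn ziz qou azudy
Hunk 4: at line 1 remove [uhhn,ziz] add [uzaud,nxbn,izt] -> 7 lines: vkpk uxqsl uzaud nxbn izt qou azudy
Final line 6: qou

Answer: qou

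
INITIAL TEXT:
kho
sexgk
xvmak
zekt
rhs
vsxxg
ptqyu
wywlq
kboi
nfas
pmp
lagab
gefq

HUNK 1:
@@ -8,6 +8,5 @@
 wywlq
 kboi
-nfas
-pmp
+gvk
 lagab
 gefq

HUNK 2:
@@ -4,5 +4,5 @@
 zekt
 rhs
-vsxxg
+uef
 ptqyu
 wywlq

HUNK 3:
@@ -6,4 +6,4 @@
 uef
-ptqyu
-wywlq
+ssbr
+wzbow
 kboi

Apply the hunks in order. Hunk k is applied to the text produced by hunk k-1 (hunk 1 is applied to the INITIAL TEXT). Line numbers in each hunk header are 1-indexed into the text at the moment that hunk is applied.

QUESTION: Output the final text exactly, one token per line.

Answer: kho
sexgk
xvmak
zekt
rhs
uef
ssbr
wzbow
kboi
gvk
lagab
gefq

Derivation:
Hunk 1: at line 8 remove [nfas,pmp] add [gvk] -> 12 lines: kho sexgk xvmak zekt rhs vsxxg ptqyu wywlq kboi gvk lagab gefq
Hunk 2: at line 4 remove [vsxxg] add [uef] -> 12 lines: kho sexgk xvmak zekt rhs uef ptqyu wywlq kboi gvk lagab gefq
Hunk 3: at line 6 remove [ptqyu,wywlq] add [ssbr,wzbow] -> 12 lines: kho sexgk xvmak zekt rhs uef ssbr wzbow kboi gvk lagab gefq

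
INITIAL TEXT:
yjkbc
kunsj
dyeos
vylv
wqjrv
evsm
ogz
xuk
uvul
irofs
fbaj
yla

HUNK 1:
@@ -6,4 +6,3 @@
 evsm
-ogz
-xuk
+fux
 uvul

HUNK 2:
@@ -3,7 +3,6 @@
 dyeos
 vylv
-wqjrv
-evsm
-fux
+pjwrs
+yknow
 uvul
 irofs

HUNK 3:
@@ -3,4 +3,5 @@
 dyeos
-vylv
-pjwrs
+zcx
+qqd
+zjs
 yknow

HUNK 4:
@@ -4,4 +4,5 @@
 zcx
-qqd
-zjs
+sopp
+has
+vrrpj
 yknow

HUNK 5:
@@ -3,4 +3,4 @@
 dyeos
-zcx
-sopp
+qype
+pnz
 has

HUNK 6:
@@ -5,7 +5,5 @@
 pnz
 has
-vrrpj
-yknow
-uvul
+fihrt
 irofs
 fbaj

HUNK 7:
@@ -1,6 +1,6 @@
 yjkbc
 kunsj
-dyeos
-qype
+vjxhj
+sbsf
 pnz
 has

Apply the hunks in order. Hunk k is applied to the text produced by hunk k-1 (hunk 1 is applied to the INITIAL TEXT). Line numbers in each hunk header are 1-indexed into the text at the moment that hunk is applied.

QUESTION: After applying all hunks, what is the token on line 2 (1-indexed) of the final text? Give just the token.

Answer: kunsj

Derivation:
Hunk 1: at line 6 remove [ogz,xuk] add [fux] -> 11 lines: yjkbc kunsj dyeos vylv wqjrv evsm fux uvul irofs fbaj yla
Hunk 2: at line 3 remove [wqjrv,evsm,fux] add [pjwrs,yknow] -> 10 lines: yjkbc kunsj dyeos vylv pjwrs yknow uvul irofs fbaj yla
Hunk 3: at line 3 remove [vylv,pjwrs] add [zcx,qqd,zjs] -> 11 lines: yjkbc kunsj dyeos zcx qqd zjs yknow uvul irofs fbaj yla
Hunk 4: at line 4 remove [qqd,zjs] add [sopp,has,vrrpj] -> 12 lines: yjkbc kunsj dyeos zcx sopp has vrrpj yknow uvul irofs fbaj yla
Hunk 5: at line 3 remove [zcx,sopp] add [qype,pnz] -> 12 lines: yjkbc kunsj dyeos qype pnz has vrrpj yknow uvul irofs fbaj yla
Hunk 6: at line 5 remove [vrrpj,yknow,uvul] add [fihrt] -> 10 lines: yjkbc kunsj dyeos qype pnz has fihrt irofs fbaj yla
Hunk 7: at line 1 remove [dyeos,qype] add [vjxhj,sbsf] -> 10 lines: yjkbc kunsj vjxhj sbsf pnz has fihrt irofs fbaj yla
Final line 2: kunsj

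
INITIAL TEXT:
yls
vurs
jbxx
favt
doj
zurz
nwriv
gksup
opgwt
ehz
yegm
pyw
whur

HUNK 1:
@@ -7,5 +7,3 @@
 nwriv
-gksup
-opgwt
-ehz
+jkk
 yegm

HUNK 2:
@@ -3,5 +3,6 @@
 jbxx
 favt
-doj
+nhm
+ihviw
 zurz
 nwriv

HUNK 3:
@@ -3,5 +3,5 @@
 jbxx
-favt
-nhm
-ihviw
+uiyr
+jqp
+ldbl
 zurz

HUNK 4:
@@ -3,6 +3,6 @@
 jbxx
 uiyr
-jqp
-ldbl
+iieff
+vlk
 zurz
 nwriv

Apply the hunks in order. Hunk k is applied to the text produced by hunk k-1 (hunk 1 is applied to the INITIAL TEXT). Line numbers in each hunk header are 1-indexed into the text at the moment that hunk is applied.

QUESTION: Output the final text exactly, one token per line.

Hunk 1: at line 7 remove [gksup,opgwt,ehz] add [jkk] -> 11 lines: yls vurs jbxx favt doj zurz nwriv jkk yegm pyw whur
Hunk 2: at line 3 remove [doj] add [nhm,ihviw] -> 12 lines: yls vurs jbxx favt nhm ihviw zurz nwriv jkk yegm pyw whur
Hunk 3: at line 3 remove [favt,nhm,ihviw] add [uiyr,jqp,ldbl] -> 12 lines: yls vurs jbxx uiyr jqp ldbl zurz nwriv jkk yegm pyw whur
Hunk 4: at line 3 remove [jqp,ldbl] add [iieff,vlk] -> 12 lines: yls vurs jbxx uiyr iieff vlk zurz nwriv jkk yegm pyw whur

Answer: yls
vurs
jbxx
uiyr
iieff
vlk
zurz
nwriv
jkk
yegm
pyw
whur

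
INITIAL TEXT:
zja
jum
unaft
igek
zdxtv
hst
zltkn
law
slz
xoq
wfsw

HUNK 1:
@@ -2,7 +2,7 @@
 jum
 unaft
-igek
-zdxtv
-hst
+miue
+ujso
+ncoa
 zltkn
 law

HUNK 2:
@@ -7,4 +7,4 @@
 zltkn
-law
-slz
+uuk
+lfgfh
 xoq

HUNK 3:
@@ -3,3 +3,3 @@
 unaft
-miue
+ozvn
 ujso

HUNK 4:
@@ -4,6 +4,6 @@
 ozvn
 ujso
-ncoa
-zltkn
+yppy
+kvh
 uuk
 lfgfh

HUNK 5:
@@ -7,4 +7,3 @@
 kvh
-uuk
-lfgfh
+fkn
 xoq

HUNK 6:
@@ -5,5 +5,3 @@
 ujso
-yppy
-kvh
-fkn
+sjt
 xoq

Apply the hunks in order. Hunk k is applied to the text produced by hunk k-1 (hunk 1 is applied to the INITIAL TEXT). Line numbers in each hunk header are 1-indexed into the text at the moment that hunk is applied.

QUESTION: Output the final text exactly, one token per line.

Answer: zja
jum
unaft
ozvn
ujso
sjt
xoq
wfsw

Derivation:
Hunk 1: at line 2 remove [igek,zdxtv,hst] add [miue,ujso,ncoa] -> 11 lines: zja jum unaft miue ujso ncoa zltkn law slz xoq wfsw
Hunk 2: at line 7 remove [law,slz] add [uuk,lfgfh] -> 11 lines: zja jum unaft miue ujso ncoa zltkn uuk lfgfh xoq wfsw
Hunk 3: at line 3 remove [miue] add [ozvn] -> 11 lines: zja jum unaft ozvn ujso ncoa zltkn uuk lfgfh xoq wfsw
Hunk 4: at line 4 remove [ncoa,zltkn] add [yppy,kvh] -> 11 lines: zja jum unaft ozvn ujso yppy kvh uuk lfgfh xoq wfsw
Hunk 5: at line 7 remove [uuk,lfgfh] add [fkn] -> 10 lines: zja jum unaft ozvn ujso yppy kvh fkn xoq wfsw
Hunk 6: at line 5 remove [yppy,kvh,fkn] add [sjt] -> 8 lines: zja jum unaft ozvn ujso sjt xoq wfsw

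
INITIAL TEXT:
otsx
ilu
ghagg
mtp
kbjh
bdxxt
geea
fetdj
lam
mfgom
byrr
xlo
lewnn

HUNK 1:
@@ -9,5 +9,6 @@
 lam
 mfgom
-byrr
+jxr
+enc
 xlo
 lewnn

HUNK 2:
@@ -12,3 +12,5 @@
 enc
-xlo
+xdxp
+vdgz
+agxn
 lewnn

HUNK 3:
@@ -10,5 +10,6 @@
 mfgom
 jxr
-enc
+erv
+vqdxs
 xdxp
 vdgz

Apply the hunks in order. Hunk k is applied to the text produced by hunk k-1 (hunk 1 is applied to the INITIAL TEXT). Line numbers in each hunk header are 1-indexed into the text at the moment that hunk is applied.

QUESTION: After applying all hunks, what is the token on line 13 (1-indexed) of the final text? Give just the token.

Answer: vqdxs

Derivation:
Hunk 1: at line 9 remove [byrr] add [jxr,enc] -> 14 lines: otsx ilu ghagg mtp kbjh bdxxt geea fetdj lam mfgom jxr enc xlo lewnn
Hunk 2: at line 12 remove [xlo] add [xdxp,vdgz,agxn] -> 16 lines: otsx ilu ghagg mtp kbjh bdxxt geea fetdj lam mfgom jxr enc xdxp vdgz agxn lewnn
Hunk 3: at line 10 remove [enc] add [erv,vqdxs] -> 17 lines: otsx ilu ghagg mtp kbjh bdxxt geea fetdj lam mfgom jxr erv vqdxs xdxp vdgz agxn lewnn
Final line 13: vqdxs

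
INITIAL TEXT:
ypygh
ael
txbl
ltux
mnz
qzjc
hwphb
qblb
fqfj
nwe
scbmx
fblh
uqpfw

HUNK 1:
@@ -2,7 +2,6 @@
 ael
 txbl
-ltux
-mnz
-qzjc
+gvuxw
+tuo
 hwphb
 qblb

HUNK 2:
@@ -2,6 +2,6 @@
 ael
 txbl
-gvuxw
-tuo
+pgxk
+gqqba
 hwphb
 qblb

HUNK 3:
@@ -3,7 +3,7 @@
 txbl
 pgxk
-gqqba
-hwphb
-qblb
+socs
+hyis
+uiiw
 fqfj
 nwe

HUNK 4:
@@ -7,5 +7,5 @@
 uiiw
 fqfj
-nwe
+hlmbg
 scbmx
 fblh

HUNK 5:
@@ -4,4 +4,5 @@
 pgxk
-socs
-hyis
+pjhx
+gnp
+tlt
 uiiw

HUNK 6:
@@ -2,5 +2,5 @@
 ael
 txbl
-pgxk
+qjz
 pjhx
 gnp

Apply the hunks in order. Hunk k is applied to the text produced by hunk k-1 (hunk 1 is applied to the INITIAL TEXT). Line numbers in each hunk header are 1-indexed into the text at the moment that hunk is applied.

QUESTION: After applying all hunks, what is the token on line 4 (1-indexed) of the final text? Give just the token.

Hunk 1: at line 2 remove [ltux,mnz,qzjc] add [gvuxw,tuo] -> 12 lines: ypygh ael txbl gvuxw tuo hwphb qblb fqfj nwe scbmx fblh uqpfw
Hunk 2: at line 2 remove [gvuxw,tuo] add [pgxk,gqqba] -> 12 lines: ypygh ael txbl pgxk gqqba hwphb qblb fqfj nwe scbmx fblh uqpfw
Hunk 3: at line 3 remove [gqqba,hwphb,qblb] add [socs,hyis,uiiw] -> 12 lines: ypygh ael txbl pgxk socs hyis uiiw fqfj nwe scbmx fblh uqpfw
Hunk 4: at line 7 remove [nwe] add [hlmbg] -> 12 lines: ypygh ael txbl pgxk socs hyis uiiw fqfj hlmbg scbmx fblh uqpfw
Hunk 5: at line 4 remove [socs,hyis] add [pjhx,gnp,tlt] -> 13 lines: ypygh ael txbl pgxk pjhx gnp tlt uiiw fqfj hlmbg scbmx fblh uqpfw
Hunk 6: at line 2 remove [pgxk] add [qjz] -> 13 lines: ypygh ael txbl qjz pjhx gnp tlt uiiw fqfj hlmbg scbmx fblh uqpfw
Final line 4: qjz

Answer: qjz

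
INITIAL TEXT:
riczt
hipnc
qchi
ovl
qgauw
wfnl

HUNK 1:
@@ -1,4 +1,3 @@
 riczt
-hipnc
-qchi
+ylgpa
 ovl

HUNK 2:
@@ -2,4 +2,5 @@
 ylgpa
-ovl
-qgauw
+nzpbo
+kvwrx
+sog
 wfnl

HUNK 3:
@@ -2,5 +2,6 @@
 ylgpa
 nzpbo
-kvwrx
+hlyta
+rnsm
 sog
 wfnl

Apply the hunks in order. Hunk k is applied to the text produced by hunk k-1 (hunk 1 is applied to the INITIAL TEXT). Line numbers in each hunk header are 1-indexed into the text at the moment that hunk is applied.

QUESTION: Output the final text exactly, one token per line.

Answer: riczt
ylgpa
nzpbo
hlyta
rnsm
sog
wfnl

Derivation:
Hunk 1: at line 1 remove [hipnc,qchi] add [ylgpa] -> 5 lines: riczt ylgpa ovl qgauw wfnl
Hunk 2: at line 2 remove [ovl,qgauw] add [nzpbo,kvwrx,sog] -> 6 lines: riczt ylgpa nzpbo kvwrx sog wfnl
Hunk 3: at line 2 remove [kvwrx] add [hlyta,rnsm] -> 7 lines: riczt ylgpa nzpbo hlyta rnsm sog wfnl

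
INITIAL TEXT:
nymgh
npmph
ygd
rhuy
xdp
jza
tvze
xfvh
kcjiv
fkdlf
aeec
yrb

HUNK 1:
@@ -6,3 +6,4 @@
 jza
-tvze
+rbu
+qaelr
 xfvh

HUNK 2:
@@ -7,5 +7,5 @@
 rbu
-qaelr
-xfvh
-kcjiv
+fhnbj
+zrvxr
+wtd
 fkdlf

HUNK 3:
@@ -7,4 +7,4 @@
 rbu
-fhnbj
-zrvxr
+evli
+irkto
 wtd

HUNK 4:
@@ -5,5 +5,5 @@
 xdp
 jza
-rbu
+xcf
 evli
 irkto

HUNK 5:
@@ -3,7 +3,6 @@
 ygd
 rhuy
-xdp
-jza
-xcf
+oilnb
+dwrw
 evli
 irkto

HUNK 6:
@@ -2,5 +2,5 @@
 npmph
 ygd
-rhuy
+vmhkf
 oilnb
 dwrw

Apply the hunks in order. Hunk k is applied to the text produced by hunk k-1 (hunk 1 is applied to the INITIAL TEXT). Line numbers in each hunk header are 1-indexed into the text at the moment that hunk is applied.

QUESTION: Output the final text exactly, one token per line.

Answer: nymgh
npmph
ygd
vmhkf
oilnb
dwrw
evli
irkto
wtd
fkdlf
aeec
yrb

Derivation:
Hunk 1: at line 6 remove [tvze] add [rbu,qaelr] -> 13 lines: nymgh npmph ygd rhuy xdp jza rbu qaelr xfvh kcjiv fkdlf aeec yrb
Hunk 2: at line 7 remove [qaelr,xfvh,kcjiv] add [fhnbj,zrvxr,wtd] -> 13 lines: nymgh npmph ygd rhuy xdp jza rbu fhnbj zrvxr wtd fkdlf aeec yrb
Hunk 3: at line 7 remove [fhnbj,zrvxr] add [evli,irkto] -> 13 lines: nymgh npmph ygd rhuy xdp jza rbu evli irkto wtd fkdlf aeec yrb
Hunk 4: at line 5 remove [rbu] add [xcf] -> 13 lines: nymgh npmph ygd rhuy xdp jza xcf evli irkto wtd fkdlf aeec yrb
Hunk 5: at line 3 remove [xdp,jza,xcf] add [oilnb,dwrw] -> 12 lines: nymgh npmph ygd rhuy oilnb dwrw evli irkto wtd fkdlf aeec yrb
Hunk 6: at line 2 remove [rhuy] add [vmhkf] -> 12 lines: nymgh npmph ygd vmhkf oilnb dwrw evli irkto wtd fkdlf aeec yrb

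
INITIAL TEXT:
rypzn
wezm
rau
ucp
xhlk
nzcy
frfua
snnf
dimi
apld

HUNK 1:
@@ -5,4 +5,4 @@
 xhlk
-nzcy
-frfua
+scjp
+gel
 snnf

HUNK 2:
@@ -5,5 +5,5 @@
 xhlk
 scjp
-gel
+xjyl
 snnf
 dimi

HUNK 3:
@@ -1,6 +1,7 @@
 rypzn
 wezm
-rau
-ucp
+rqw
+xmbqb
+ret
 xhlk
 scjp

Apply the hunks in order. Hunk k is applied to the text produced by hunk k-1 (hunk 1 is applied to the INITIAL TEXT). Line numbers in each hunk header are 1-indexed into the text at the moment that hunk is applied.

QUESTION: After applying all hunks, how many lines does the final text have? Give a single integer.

Hunk 1: at line 5 remove [nzcy,frfua] add [scjp,gel] -> 10 lines: rypzn wezm rau ucp xhlk scjp gel snnf dimi apld
Hunk 2: at line 5 remove [gel] add [xjyl] -> 10 lines: rypzn wezm rau ucp xhlk scjp xjyl snnf dimi apld
Hunk 3: at line 1 remove [rau,ucp] add [rqw,xmbqb,ret] -> 11 lines: rypzn wezm rqw xmbqb ret xhlk scjp xjyl snnf dimi apld
Final line count: 11

Answer: 11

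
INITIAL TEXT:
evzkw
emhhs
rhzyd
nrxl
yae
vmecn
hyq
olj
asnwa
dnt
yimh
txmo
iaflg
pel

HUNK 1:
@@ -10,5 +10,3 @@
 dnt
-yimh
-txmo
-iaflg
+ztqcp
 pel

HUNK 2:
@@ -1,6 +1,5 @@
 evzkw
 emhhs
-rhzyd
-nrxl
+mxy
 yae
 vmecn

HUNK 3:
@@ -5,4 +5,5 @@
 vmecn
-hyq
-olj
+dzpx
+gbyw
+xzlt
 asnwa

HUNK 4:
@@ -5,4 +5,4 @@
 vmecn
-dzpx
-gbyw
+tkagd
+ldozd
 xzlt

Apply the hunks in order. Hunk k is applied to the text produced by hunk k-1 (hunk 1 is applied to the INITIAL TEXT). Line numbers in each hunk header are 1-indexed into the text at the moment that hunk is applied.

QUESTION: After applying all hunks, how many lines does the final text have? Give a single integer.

Hunk 1: at line 10 remove [yimh,txmo,iaflg] add [ztqcp] -> 12 lines: evzkw emhhs rhzyd nrxl yae vmecn hyq olj asnwa dnt ztqcp pel
Hunk 2: at line 1 remove [rhzyd,nrxl] add [mxy] -> 11 lines: evzkw emhhs mxy yae vmecn hyq olj asnwa dnt ztqcp pel
Hunk 3: at line 5 remove [hyq,olj] add [dzpx,gbyw,xzlt] -> 12 lines: evzkw emhhs mxy yae vmecn dzpx gbyw xzlt asnwa dnt ztqcp pel
Hunk 4: at line 5 remove [dzpx,gbyw] add [tkagd,ldozd] -> 12 lines: evzkw emhhs mxy yae vmecn tkagd ldozd xzlt asnwa dnt ztqcp pel
Final line count: 12

Answer: 12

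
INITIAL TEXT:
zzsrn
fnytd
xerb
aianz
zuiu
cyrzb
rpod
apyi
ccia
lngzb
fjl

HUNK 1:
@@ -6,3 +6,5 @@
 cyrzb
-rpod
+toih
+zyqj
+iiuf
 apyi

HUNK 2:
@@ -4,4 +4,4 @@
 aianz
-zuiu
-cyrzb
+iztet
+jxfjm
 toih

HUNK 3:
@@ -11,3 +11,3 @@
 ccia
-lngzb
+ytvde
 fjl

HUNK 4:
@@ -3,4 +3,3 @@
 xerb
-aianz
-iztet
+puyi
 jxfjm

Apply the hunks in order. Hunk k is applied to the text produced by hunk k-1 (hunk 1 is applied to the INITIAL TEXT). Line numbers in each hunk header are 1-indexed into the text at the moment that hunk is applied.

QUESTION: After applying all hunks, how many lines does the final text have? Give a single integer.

Hunk 1: at line 6 remove [rpod] add [toih,zyqj,iiuf] -> 13 lines: zzsrn fnytd xerb aianz zuiu cyrzb toih zyqj iiuf apyi ccia lngzb fjl
Hunk 2: at line 4 remove [zuiu,cyrzb] add [iztet,jxfjm] -> 13 lines: zzsrn fnytd xerb aianz iztet jxfjm toih zyqj iiuf apyi ccia lngzb fjl
Hunk 3: at line 11 remove [lngzb] add [ytvde] -> 13 lines: zzsrn fnytd xerb aianz iztet jxfjm toih zyqj iiuf apyi ccia ytvde fjl
Hunk 4: at line 3 remove [aianz,iztet] add [puyi] -> 12 lines: zzsrn fnytd xerb puyi jxfjm toih zyqj iiuf apyi ccia ytvde fjl
Final line count: 12

Answer: 12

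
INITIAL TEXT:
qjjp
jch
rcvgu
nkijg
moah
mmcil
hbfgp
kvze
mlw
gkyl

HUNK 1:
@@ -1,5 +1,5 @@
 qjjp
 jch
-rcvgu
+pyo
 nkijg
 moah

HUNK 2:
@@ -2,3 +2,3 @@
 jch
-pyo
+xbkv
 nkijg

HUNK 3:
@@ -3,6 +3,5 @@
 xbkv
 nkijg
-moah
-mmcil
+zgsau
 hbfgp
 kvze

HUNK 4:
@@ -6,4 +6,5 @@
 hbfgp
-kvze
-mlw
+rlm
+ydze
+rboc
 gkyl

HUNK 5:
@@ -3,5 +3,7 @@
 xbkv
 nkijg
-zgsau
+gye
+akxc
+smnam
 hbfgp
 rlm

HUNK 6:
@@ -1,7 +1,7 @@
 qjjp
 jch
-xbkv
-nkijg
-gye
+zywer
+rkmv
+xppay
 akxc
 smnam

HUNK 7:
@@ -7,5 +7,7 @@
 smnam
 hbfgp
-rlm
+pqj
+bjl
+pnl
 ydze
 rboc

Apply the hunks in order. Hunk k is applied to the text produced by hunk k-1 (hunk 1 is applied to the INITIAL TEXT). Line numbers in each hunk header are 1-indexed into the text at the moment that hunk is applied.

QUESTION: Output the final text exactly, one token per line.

Hunk 1: at line 1 remove [rcvgu] add [pyo] -> 10 lines: qjjp jch pyo nkijg moah mmcil hbfgp kvze mlw gkyl
Hunk 2: at line 2 remove [pyo] add [xbkv] -> 10 lines: qjjp jch xbkv nkijg moah mmcil hbfgp kvze mlw gkyl
Hunk 3: at line 3 remove [moah,mmcil] add [zgsau] -> 9 lines: qjjp jch xbkv nkijg zgsau hbfgp kvze mlw gkyl
Hunk 4: at line 6 remove [kvze,mlw] add [rlm,ydze,rboc] -> 10 lines: qjjp jch xbkv nkijg zgsau hbfgp rlm ydze rboc gkyl
Hunk 5: at line 3 remove [zgsau] add [gye,akxc,smnam] -> 12 lines: qjjp jch xbkv nkijg gye akxc smnam hbfgp rlm ydze rboc gkyl
Hunk 6: at line 1 remove [xbkv,nkijg,gye] add [zywer,rkmv,xppay] -> 12 lines: qjjp jch zywer rkmv xppay akxc smnam hbfgp rlm ydze rboc gkyl
Hunk 7: at line 7 remove [rlm] add [pqj,bjl,pnl] -> 14 lines: qjjp jch zywer rkmv xppay akxc smnam hbfgp pqj bjl pnl ydze rboc gkyl

Answer: qjjp
jch
zywer
rkmv
xppay
akxc
smnam
hbfgp
pqj
bjl
pnl
ydze
rboc
gkyl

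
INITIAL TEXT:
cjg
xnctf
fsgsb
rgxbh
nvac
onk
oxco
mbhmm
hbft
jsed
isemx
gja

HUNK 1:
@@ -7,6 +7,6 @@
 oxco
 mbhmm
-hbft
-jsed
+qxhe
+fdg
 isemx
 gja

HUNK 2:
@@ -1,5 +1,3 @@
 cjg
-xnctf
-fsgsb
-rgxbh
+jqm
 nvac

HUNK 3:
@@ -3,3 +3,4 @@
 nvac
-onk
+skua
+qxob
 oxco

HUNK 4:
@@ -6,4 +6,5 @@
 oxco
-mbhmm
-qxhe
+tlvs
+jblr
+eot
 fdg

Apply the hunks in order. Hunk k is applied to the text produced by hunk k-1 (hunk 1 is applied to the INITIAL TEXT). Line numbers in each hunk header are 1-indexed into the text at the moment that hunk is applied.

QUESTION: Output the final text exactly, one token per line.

Hunk 1: at line 7 remove [hbft,jsed] add [qxhe,fdg] -> 12 lines: cjg xnctf fsgsb rgxbh nvac onk oxco mbhmm qxhe fdg isemx gja
Hunk 2: at line 1 remove [xnctf,fsgsb,rgxbh] add [jqm] -> 10 lines: cjg jqm nvac onk oxco mbhmm qxhe fdg isemx gja
Hunk 3: at line 3 remove [onk] add [skua,qxob] -> 11 lines: cjg jqm nvac skua qxob oxco mbhmm qxhe fdg isemx gja
Hunk 4: at line 6 remove [mbhmm,qxhe] add [tlvs,jblr,eot] -> 12 lines: cjg jqm nvac skua qxob oxco tlvs jblr eot fdg isemx gja

Answer: cjg
jqm
nvac
skua
qxob
oxco
tlvs
jblr
eot
fdg
isemx
gja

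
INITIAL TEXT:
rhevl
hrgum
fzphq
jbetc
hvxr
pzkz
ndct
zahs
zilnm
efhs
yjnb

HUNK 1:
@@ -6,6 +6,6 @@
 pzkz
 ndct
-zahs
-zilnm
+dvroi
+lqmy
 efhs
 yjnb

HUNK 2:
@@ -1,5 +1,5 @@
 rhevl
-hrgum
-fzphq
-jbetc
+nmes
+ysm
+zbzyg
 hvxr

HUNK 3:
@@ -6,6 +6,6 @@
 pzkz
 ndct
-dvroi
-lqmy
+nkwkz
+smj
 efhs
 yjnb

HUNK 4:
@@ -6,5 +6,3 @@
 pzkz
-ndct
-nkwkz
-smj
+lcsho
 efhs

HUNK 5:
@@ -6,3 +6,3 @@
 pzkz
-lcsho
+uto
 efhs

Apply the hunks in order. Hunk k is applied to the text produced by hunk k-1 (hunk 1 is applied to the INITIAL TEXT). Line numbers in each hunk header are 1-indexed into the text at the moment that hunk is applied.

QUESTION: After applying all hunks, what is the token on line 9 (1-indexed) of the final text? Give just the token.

Answer: yjnb

Derivation:
Hunk 1: at line 6 remove [zahs,zilnm] add [dvroi,lqmy] -> 11 lines: rhevl hrgum fzphq jbetc hvxr pzkz ndct dvroi lqmy efhs yjnb
Hunk 2: at line 1 remove [hrgum,fzphq,jbetc] add [nmes,ysm,zbzyg] -> 11 lines: rhevl nmes ysm zbzyg hvxr pzkz ndct dvroi lqmy efhs yjnb
Hunk 3: at line 6 remove [dvroi,lqmy] add [nkwkz,smj] -> 11 lines: rhevl nmes ysm zbzyg hvxr pzkz ndct nkwkz smj efhs yjnb
Hunk 4: at line 6 remove [ndct,nkwkz,smj] add [lcsho] -> 9 lines: rhevl nmes ysm zbzyg hvxr pzkz lcsho efhs yjnb
Hunk 5: at line 6 remove [lcsho] add [uto] -> 9 lines: rhevl nmes ysm zbzyg hvxr pzkz uto efhs yjnb
Final line 9: yjnb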